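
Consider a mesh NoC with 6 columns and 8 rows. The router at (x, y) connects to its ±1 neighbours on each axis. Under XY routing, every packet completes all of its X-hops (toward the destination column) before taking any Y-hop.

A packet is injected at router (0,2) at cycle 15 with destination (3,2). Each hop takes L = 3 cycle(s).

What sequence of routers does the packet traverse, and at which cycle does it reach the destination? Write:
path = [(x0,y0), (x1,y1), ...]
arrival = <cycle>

path = [(0,2), (1,2), (2,2), (3,2)]
arrival = 24

hop 0: (0,2) @ cyc 15
hop 1: (1,2) @ cyc 18  [E]
hop 2: (2,2) @ cyc 21  [E]
hop 3: (3,2) @ cyc 24  [E]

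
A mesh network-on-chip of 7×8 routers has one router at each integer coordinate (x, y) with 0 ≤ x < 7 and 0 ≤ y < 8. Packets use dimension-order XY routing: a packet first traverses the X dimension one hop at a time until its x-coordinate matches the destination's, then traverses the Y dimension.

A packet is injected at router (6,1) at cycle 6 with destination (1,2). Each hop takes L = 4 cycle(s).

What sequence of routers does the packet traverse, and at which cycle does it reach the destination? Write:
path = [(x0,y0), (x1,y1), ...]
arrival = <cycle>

path = [(6,1), (5,1), (4,1), (3,1), (2,1), (1,1), (1,2)]
arrival = 30

#0 — 6,1 | c6
#1 — 5,1 | c10 | W
#2 — 4,1 | c14 | W
#3 — 3,1 | c18 | W
#4 — 2,1 | c22 | W
#5 — 1,1 | c26 | W
#6 — 1,2 | c30 | N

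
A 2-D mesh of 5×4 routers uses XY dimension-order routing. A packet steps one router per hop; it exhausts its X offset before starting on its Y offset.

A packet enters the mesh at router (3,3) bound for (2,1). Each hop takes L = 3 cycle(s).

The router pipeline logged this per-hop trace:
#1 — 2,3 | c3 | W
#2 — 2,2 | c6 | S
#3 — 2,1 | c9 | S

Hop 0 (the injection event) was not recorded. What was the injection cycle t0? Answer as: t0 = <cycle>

t0 = 0

cyc[1] = 3 and cyc[k] = t0 + k·L for every k.
Subtract one hop: t0 = 3 − 3 = 0.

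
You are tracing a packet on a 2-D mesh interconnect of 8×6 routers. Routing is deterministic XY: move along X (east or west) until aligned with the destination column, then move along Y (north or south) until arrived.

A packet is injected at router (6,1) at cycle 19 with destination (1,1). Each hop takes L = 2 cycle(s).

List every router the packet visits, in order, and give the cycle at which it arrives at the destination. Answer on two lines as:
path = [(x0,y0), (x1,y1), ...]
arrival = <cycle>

path = [(6,1), (5,1), (4,1), (3,1), (2,1), (1,1)]
arrival = 29

  0. router=(6,1) cycle=19 (inject)
  1. router=(5,1) cycle=21 dir=W
  2. router=(4,1) cycle=23 dir=W
  3. router=(3,1) cycle=25 dir=W
  4. router=(2,1) cycle=27 dir=W
  5. router=(1,1) cycle=29 dir=W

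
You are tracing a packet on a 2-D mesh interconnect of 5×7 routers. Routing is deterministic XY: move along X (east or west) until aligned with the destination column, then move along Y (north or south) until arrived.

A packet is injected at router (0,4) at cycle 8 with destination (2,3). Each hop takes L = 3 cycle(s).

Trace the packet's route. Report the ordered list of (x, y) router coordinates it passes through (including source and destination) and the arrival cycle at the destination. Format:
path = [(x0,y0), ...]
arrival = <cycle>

path = [(0,4), (1,4), (2,4), (2,3)]
arrival = 17

hop 0: (0,4) @ cyc 8
hop 1: (1,4) @ cyc 11  [E]
hop 2: (2,4) @ cyc 14  [E]
hop 3: (2,3) @ cyc 17  [S]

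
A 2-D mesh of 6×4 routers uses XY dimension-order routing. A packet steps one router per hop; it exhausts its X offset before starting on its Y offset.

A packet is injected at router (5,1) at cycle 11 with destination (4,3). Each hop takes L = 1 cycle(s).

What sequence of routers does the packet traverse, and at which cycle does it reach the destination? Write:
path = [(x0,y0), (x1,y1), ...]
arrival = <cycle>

t=11: at (5,1)
t=12: at (4,1) after W
t=13: at (4,2) after N
t=14: at (4,3) after N

path = [(5,1), (4,1), (4,2), (4,3)]
arrival = 14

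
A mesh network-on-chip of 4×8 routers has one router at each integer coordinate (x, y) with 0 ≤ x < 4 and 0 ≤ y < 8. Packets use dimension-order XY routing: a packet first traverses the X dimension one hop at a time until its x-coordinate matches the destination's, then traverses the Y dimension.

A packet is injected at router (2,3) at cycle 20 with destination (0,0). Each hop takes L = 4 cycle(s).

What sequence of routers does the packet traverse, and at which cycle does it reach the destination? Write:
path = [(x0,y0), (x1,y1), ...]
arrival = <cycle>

path = [(2,3), (1,3), (0,3), (0,2), (0,1), (0,0)]
arrival = 40

hop 0: (2,3) @ cyc 20
hop 1: (1,3) @ cyc 24  [W]
hop 2: (0,3) @ cyc 28  [W]
hop 3: (0,2) @ cyc 32  [S]
hop 4: (0,1) @ cyc 36  [S]
hop 5: (0,0) @ cyc 40  [S]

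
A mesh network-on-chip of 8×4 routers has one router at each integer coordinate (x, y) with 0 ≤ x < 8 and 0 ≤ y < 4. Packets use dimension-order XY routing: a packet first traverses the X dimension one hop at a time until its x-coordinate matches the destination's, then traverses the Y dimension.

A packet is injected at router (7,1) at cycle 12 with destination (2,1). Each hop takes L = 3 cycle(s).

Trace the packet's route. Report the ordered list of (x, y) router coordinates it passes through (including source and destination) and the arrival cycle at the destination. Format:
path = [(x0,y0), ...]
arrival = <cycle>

#0 — 7,1 | c12
#1 — 6,1 | c15 | W
#2 — 5,1 | c18 | W
#3 — 4,1 | c21 | W
#4 — 3,1 | c24 | W
#5 — 2,1 | c27 | W

path = [(7,1), (6,1), (5,1), (4,1), (3,1), (2,1)]
arrival = 27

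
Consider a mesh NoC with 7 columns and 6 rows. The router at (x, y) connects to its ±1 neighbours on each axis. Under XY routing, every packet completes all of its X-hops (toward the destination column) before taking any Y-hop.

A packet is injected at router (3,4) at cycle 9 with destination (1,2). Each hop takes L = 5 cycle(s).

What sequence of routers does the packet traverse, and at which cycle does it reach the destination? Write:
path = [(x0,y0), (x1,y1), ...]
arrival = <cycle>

path = [(3,4), (2,4), (1,4), (1,3), (1,2)]
arrival = 29

hop 0: (3,4) @ cyc 9
hop 1: (2,4) @ cyc 14  [W]
hop 2: (1,4) @ cyc 19  [W]
hop 3: (1,3) @ cyc 24  [S]
hop 4: (1,2) @ cyc 29  [S]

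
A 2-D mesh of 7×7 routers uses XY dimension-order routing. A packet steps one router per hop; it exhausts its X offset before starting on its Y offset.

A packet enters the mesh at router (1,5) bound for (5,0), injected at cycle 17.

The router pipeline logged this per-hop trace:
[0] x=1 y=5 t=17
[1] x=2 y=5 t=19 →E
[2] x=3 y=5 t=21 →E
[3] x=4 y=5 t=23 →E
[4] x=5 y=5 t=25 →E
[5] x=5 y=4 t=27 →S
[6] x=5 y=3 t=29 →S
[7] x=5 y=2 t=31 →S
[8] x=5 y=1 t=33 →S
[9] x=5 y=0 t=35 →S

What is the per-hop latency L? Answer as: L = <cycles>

L = 2

Δcyc across hop 0→1: 19 − 17 = 2.
One hop costs L cycles, so L = 2.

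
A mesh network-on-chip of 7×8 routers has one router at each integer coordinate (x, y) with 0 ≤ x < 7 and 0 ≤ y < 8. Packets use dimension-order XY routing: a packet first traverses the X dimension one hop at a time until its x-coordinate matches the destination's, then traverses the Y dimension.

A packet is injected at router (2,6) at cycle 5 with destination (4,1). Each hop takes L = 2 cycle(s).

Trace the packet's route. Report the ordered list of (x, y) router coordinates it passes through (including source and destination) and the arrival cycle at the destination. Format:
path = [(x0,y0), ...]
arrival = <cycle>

path = [(2,6), (3,6), (4,6), (4,5), (4,4), (4,3), (4,2), (4,1)]
arrival = 19

#0 — 2,6 | c5
#1 — 3,6 | c7 | E
#2 — 4,6 | c9 | E
#3 — 4,5 | c11 | S
#4 — 4,4 | c13 | S
#5 — 4,3 | c15 | S
#6 — 4,2 | c17 | S
#7 — 4,1 | c19 | S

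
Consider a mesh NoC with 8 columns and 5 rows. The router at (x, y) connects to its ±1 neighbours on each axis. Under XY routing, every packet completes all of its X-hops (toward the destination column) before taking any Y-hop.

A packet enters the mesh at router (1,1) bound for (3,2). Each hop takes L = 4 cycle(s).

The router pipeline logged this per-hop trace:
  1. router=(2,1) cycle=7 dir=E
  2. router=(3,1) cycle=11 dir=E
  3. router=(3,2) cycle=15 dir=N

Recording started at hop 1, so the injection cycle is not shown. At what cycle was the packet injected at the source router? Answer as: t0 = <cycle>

At hop 1 the cycle is 7; in general cyc_k = t0 + kL.
Subtract one hop: t0 = 7 − 4 = 3.

t0 = 3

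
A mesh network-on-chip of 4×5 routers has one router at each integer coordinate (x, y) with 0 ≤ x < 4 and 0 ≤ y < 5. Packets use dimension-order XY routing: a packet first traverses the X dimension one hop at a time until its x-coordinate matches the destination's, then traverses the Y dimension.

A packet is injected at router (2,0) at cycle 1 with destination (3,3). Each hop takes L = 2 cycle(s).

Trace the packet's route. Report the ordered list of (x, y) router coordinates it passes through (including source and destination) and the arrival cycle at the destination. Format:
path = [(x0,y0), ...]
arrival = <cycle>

path = [(2,0), (3,0), (3,1), (3,2), (3,3)]
arrival = 9

src (2,0)  cyc=1
E→(3,0)  cyc=3
N→(3,1)  cyc=5
N→(3,2)  cyc=7
N→(3,3)  cyc=9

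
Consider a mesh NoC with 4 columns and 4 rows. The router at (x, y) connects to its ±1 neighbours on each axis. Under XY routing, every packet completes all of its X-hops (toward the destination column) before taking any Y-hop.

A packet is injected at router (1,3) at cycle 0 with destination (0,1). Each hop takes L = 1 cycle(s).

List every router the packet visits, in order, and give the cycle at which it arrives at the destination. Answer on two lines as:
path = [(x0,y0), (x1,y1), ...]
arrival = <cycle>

path = [(1,3), (0,3), (0,2), (0,1)]
arrival = 3

src (1,3)  cyc=0
W→(0,3)  cyc=1
S→(0,2)  cyc=2
S→(0,1)  cyc=3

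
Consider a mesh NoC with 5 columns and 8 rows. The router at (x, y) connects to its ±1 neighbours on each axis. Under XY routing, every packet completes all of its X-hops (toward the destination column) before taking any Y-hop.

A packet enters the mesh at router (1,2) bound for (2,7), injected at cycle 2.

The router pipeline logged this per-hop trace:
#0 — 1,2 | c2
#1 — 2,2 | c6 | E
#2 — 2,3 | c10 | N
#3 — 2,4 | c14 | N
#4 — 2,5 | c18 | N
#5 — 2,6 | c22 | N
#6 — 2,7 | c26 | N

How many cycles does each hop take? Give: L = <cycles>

From hop 0 (2) to hop 1 (6): +4 cycles.
One hop costs L cycles, so L = 4.

L = 4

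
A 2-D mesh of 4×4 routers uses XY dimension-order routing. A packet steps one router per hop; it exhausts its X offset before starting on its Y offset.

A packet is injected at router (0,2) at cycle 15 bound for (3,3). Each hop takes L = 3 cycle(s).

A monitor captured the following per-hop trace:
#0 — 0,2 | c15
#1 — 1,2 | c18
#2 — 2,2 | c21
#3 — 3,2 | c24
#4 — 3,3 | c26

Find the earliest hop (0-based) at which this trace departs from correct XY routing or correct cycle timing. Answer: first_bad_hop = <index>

[1] (+1,+0) / 3c ⇒ ok
[2] (+1,+0) / 3c ⇒ ok
[3] (+1,+0) / 3c ⇒ ok
[4] (+0,+1) / 2c ⇒ BAD: Δcyc=2≠L

first_bad_hop = 4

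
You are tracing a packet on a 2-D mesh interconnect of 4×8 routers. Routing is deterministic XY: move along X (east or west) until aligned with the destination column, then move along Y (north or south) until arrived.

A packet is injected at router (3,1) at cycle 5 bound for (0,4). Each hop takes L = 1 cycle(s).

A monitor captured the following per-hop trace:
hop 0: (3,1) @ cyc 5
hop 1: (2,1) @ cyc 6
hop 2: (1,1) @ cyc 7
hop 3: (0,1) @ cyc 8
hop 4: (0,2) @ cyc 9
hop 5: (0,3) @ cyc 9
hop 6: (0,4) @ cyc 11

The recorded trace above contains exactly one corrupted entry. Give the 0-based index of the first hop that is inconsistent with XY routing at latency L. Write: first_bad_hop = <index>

first_bad_hop = 5

  1: Δx=-1 Δy=+0 Δt=1 [ok]
  2: Δx=-1 Δy=+0 Δt=1 [ok]
  3: Δx=-1 Δy=+0 Δt=1 [ok]
  4: Δx=+0 Δy=+1 Δt=1 [ok]
  5: Δx=+0 Δy=+1 Δt=0 [BAD: Δcyc=0≠L]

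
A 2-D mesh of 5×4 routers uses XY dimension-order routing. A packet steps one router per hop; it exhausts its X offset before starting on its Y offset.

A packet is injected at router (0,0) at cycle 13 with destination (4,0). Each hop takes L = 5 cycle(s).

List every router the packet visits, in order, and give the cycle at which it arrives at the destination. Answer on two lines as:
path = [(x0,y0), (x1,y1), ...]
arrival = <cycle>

path = [(0,0), (1,0), (2,0), (3,0), (4,0)]
arrival = 33

[0] x=0 y=0 t=13
[1] x=1 y=0 t=18 →E
[2] x=2 y=0 t=23 →E
[3] x=3 y=0 t=28 →E
[4] x=4 y=0 t=33 →E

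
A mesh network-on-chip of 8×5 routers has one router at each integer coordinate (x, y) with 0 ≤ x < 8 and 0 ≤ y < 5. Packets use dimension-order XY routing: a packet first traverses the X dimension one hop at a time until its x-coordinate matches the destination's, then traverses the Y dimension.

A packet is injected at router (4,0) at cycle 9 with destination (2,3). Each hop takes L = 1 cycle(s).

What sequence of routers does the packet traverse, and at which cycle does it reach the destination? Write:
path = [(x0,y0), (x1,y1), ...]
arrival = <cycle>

path = [(4,0), (3,0), (2,0), (2,1), (2,2), (2,3)]
arrival = 14

hop 0: (4,0) @ cyc 9
hop 1: (3,0) @ cyc 10  [W]
hop 2: (2,0) @ cyc 11  [W]
hop 3: (2,1) @ cyc 12  [N]
hop 4: (2,2) @ cyc 13  [N]
hop 5: (2,3) @ cyc 14  [N]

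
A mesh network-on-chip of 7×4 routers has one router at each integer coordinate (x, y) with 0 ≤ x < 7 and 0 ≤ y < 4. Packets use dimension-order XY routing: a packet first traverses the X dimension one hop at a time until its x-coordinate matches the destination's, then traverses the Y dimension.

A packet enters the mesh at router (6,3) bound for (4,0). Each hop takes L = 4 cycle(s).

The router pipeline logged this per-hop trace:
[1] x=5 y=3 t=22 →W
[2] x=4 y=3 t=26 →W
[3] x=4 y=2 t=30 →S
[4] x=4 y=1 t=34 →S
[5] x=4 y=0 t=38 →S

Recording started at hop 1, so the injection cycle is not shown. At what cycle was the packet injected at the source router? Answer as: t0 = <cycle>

At hop 1 the cycle is 22; in general cyc_k = t0 + kL.
So t0 = 22 − 1·4 = 18.

t0 = 18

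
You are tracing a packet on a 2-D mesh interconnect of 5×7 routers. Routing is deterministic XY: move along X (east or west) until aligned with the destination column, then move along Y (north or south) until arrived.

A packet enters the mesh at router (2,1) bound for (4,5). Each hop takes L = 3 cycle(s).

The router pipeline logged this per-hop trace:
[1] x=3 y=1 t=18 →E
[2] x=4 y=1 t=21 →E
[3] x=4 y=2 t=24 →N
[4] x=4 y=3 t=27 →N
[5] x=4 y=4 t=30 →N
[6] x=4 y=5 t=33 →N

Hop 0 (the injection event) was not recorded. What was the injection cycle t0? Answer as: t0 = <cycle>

Hop 1 reached at cycle 18; hop k is at t0 + k·L.
Therefore t0 = 18 − L = 15.

t0 = 15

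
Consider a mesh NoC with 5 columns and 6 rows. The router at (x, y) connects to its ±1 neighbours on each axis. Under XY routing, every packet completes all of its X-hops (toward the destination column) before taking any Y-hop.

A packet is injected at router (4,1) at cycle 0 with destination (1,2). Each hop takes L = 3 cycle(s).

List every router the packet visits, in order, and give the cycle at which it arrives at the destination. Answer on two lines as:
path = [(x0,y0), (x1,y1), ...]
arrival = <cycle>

[0] x=4 y=1 t=0
[1] x=3 y=1 t=3 →W
[2] x=2 y=1 t=6 →W
[3] x=1 y=1 t=9 →W
[4] x=1 y=2 t=12 →N

path = [(4,1), (3,1), (2,1), (1,1), (1,2)]
arrival = 12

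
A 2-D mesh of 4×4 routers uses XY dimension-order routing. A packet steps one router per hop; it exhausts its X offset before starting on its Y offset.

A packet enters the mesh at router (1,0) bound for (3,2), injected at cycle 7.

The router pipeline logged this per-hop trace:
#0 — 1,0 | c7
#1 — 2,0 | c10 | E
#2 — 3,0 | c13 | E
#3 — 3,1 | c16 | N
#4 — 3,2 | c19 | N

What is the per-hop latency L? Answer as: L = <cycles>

cyc[1] − cyc[0] = 10 − 7 = 3.
That increment is L by definition: L = 3.

L = 3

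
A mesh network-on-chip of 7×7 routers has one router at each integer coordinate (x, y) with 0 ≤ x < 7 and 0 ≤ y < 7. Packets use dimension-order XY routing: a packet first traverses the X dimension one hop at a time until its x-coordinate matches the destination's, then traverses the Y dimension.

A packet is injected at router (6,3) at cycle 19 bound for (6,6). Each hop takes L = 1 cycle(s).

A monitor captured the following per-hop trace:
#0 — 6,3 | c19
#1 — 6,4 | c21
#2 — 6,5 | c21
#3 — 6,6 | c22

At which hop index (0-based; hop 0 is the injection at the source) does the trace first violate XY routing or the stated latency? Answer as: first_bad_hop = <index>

check 1→ d=(0,1) cyc+2: BAD: Δcyc=2≠L

first_bad_hop = 1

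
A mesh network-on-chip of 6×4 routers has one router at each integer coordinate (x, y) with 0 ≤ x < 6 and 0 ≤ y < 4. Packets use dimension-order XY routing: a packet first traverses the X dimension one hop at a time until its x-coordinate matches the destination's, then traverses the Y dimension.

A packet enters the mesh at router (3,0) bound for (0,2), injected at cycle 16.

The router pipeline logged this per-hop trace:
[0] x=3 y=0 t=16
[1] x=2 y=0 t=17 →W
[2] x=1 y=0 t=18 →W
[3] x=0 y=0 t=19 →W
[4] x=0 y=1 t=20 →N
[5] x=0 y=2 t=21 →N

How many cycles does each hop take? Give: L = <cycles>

L = 1

Between hops 0 and 1 the cycle counter advances 17 − 16 = 1.
Each hop adds L, hence L = 1.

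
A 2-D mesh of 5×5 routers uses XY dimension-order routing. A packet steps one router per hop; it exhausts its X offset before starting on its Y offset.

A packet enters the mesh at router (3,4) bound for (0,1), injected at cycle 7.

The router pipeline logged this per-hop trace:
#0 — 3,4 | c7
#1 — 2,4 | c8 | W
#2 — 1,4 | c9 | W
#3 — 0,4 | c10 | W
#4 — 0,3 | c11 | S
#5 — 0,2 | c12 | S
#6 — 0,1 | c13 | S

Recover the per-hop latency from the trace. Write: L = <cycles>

cyc[1] − cyc[0] = 8 − 7 = 1.
Each hop adds L, hence L = 1.

L = 1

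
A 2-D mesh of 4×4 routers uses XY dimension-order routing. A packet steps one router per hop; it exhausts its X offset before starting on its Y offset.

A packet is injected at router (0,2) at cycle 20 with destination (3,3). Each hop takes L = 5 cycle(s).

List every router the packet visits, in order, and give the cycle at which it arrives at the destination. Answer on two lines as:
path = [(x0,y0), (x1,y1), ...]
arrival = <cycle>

path = [(0,2), (1,2), (2,2), (3,2), (3,3)]
arrival = 40

src (0,2)  cyc=20
E→(1,2)  cyc=25
E→(2,2)  cyc=30
E→(3,2)  cyc=35
N→(3,3)  cyc=40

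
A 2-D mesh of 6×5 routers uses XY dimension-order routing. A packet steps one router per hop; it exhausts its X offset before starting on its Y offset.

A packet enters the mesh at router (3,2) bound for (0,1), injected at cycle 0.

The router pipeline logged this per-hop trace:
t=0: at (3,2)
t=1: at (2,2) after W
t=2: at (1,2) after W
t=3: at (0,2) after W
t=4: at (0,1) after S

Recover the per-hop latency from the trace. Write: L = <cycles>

L = 1

From hop 0 (0) to hop 1 (1): +1 cycles.
Each hop adds L, hence L = 1.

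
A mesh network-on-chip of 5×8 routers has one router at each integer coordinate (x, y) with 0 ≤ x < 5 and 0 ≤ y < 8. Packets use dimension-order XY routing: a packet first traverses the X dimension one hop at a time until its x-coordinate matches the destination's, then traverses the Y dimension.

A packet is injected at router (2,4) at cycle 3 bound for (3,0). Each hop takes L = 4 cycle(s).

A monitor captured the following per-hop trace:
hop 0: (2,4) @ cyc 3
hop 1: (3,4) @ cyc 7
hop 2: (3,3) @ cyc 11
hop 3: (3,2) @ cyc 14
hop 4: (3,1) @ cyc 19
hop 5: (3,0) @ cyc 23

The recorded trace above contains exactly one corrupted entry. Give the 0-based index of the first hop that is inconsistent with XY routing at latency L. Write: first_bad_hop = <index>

check 1→ d=(1,0) cyc+4: ok
check 2→ d=(0,-1) cyc+4: ok
check 3→ d=(0,-1) cyc+3: BAD: Δcyc=3≠L

first_bad_hop = 3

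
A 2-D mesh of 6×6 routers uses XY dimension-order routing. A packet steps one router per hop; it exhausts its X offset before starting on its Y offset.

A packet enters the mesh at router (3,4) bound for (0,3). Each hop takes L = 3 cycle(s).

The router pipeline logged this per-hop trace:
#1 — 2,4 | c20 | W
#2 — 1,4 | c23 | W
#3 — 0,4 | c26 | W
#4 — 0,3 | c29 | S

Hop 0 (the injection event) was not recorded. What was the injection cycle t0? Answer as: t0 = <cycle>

The first recorded entry is hop 1 at cycle 20.
Therefore t0 = 20 − L = 17.

t0 = 17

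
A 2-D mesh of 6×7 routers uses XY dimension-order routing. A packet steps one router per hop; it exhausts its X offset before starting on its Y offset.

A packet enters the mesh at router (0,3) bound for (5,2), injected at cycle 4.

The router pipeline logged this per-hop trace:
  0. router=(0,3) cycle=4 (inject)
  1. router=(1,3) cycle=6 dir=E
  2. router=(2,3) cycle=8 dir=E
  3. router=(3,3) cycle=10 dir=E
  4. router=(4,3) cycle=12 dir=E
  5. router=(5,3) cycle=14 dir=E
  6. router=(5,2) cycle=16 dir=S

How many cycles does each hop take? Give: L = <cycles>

Δcyc across hop 0→1: 6 − 4 = 2.
Each hop adds L, hence L = 2.

L = 2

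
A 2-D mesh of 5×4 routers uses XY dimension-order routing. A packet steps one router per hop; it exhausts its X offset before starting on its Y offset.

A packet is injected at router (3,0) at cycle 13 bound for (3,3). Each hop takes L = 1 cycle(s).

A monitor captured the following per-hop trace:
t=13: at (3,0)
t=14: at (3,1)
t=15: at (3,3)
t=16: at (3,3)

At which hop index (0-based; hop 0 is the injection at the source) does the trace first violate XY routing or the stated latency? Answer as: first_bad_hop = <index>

hop 1: step (+0,+1), +1 cyc — ok
hop 2: step (+0,+2), +1 cyc — BAD: non-unit step

first_bad_hop = 2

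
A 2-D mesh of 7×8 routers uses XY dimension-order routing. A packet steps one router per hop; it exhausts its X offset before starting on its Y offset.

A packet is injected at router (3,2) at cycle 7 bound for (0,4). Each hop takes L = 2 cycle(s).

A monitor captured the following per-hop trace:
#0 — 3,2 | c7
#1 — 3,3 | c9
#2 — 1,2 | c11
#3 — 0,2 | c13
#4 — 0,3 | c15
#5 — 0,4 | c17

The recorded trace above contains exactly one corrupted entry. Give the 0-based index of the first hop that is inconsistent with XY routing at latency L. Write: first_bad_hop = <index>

first_bad_hop = 1

hop 1: step (+0,+1), +2 cyc — BAD: Y-move but x=3≠0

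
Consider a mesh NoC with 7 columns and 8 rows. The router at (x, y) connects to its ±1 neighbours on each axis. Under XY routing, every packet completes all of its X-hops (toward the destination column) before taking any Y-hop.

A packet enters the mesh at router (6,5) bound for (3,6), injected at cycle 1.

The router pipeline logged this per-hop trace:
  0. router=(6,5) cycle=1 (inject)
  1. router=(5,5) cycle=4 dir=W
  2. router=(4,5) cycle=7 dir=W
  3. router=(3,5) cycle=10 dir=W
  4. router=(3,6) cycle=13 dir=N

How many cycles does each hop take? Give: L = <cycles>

L = 3

Δcyc across hop 0→1: 4 − 1 = 3.
Per-hop latency L = Δcyc = 3.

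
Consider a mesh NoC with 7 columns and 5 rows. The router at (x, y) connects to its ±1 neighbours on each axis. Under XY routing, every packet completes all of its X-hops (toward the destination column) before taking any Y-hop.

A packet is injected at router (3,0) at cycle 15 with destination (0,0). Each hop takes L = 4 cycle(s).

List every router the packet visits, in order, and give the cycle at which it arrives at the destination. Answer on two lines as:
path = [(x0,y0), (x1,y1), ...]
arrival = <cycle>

#0 — 3,0 | c15
#1 — 2,0 | c19 | W
#2 — 1,0 | c23 | W
#3 — 0,0 | c27 | W

path = [(3,0), (2,0), (1,0), (0,0)]
arrival = 27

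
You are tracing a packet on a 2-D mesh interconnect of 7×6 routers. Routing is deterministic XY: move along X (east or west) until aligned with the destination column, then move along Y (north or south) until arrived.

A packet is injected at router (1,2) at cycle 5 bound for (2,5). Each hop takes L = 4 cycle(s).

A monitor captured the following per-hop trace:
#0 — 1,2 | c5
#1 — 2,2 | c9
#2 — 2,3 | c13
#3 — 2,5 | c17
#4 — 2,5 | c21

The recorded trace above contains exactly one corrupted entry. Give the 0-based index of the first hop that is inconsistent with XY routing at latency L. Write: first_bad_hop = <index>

  1: Δx=+1 Δy=+0 Δt=4 [ok]
  2: Δx=+0 Δy=+1 Δt=4 [ok]
  3: Δx=+0 Δy=+2 Δt=4 [BAD: non-unit step]

first_bad_hop = 3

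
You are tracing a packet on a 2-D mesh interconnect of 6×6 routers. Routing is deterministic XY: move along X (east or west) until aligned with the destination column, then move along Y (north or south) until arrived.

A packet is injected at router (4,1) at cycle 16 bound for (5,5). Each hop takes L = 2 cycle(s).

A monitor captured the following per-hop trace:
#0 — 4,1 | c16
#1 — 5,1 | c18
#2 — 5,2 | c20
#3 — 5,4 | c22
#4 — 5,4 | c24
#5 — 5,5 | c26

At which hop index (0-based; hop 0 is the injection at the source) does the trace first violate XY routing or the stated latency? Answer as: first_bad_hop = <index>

first_bad_hop = 3

check 1→ d=(1,0) cyc+2: ok
check 2→ d=(0,1) cyc+2: ok
check 3→ d=(0,2) cyc+2: BAD: non-unit step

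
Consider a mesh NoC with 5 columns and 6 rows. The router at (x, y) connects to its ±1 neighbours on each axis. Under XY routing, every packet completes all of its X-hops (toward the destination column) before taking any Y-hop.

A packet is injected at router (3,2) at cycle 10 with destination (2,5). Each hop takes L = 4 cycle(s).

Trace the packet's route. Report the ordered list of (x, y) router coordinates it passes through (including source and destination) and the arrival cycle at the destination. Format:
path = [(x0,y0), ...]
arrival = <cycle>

path = [(3,2), (2,2), (2,3), (2,4), (2,5)]
arrival = 26

[0] x=3 y=2 t=10
[1] x=2 y=2 t=14 →W
[2] x=2 y=3 t=18 →N
[3] x=2 y=4 t=22 →N
[4] x=2 y=5 t=26 →N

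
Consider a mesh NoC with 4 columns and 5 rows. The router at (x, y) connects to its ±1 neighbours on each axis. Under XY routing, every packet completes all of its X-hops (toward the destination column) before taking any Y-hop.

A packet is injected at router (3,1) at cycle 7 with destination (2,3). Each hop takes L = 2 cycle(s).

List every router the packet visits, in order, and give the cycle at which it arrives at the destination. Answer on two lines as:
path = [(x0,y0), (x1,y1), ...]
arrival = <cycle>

path = [(3,1), (2,1), (2,2), (2,3)]
arrival = 13

src (3,1)  cyc=7
W→(2,1)  cyc=9
N→(2,2)  cyc=11
N→(2,3)  cyc=13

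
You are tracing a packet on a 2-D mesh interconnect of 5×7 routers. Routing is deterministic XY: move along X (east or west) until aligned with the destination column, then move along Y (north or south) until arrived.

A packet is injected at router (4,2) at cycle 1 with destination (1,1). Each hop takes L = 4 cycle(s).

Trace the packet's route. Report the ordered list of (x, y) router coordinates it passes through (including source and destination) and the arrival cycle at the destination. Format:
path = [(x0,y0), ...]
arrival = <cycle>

[0] x=4 y=2 t=1
[1] x=3 y=2 t=5 →W
[2] x=2 y=2 t=9 →W
[3] x=1 y=2 t=13 →W
[4] x=1 y=1 t=17 →S

path = [(4,2), (3,2), (2,2), (1,2), (1,1)]
arrival = 17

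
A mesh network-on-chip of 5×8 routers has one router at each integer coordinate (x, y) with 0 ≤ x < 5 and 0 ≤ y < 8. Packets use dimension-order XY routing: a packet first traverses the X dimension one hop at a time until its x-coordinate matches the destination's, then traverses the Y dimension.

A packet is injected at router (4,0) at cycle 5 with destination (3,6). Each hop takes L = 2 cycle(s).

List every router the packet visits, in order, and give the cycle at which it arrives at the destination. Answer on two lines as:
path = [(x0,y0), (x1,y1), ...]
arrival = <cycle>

path = [(4,0), (3,0), (3,1), (3,2), (3,3), (3,4), (3,5), (3,6)]
arrival = 19

  0. router=(4,0) cycle=5 (inject)
  1. router=(3,0) cycle=7 dir=W
  2. router=(3,1) cycle=9 dir=N
  3. router=(3,2) cycle=11 dir=N
  4. router=(3,3) cycle=13 dir=N
  5. router=(3,4) cycle=15 dir=N
  6. router=(3,5) cycle=17 dir=N
  7. router=(3,6) cycle=19 dir=N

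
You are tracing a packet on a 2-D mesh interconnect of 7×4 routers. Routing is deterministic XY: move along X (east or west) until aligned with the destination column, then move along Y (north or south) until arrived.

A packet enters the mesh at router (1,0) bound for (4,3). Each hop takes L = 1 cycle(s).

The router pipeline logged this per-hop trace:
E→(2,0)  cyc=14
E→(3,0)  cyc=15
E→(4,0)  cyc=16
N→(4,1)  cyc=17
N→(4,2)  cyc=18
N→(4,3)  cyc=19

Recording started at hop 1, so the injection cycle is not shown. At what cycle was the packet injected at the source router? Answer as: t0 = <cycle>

t0 = 13

cyc[1] = 14 and cyc[k] = t0 + k·L for every k.
Subtract one hop: t0 = 14 − 1 = 13.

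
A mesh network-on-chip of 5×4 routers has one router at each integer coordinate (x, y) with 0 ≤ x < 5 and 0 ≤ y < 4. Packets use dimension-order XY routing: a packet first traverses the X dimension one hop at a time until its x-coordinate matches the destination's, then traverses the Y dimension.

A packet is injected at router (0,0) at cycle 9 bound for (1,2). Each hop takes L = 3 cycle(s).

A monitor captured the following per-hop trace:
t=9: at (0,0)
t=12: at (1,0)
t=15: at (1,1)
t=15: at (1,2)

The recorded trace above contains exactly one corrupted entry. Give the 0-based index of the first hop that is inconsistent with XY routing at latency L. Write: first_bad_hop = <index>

first_bad_hop = 3

[1] (+1,+0) / 3c ⇒ ok
[2] (+0,+1) / 3c ⇒ ok
[3] (+0,+1) / 0c ⇒ BAD: Δcyc=0≠L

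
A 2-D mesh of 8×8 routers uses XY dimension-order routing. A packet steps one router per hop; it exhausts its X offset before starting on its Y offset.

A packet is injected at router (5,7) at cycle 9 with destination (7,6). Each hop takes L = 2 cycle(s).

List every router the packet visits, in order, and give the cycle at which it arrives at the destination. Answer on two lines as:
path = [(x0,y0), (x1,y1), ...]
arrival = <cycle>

  0. router=(5,7) cycle=9 (inject)
  1. router=(6,7) cycle=11 dir=E
  2. router=(7,7) cycle=13 dir=E
  3. router=(7,6) cycle=15 dir=S

path = [(5,7), (6,7), (7,7), (7,6)]
arrival = 15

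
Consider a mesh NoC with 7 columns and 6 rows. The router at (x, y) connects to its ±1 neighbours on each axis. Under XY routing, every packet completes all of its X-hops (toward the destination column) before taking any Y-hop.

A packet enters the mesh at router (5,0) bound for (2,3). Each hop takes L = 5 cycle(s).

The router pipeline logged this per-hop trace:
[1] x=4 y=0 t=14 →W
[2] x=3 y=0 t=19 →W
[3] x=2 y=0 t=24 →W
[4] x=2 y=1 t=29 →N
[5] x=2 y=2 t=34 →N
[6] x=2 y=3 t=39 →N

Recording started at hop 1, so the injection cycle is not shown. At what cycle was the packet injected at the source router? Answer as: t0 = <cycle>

At hop 1 the cycle is 14; in general cyc_k = t0 + kL.
Therefore t0 = 14 − L = 9.

t0 = 9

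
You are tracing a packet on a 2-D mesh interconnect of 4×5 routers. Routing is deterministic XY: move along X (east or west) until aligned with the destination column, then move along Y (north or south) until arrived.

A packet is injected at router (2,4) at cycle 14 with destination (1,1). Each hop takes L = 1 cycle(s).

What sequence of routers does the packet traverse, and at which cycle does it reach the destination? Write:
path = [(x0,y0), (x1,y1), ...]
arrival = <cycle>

[0] x=2 y=4 t=14
[1] x=1 y=4 t=15 →W
[2] x=1 y=3 t=16 →S
[3] x=1 y=2 t=17 →S
[4] x=1 y=1 t=18 →S

path = [(2,4), (1,4), (1,3), (1,2), (1,1)]
arrival = 18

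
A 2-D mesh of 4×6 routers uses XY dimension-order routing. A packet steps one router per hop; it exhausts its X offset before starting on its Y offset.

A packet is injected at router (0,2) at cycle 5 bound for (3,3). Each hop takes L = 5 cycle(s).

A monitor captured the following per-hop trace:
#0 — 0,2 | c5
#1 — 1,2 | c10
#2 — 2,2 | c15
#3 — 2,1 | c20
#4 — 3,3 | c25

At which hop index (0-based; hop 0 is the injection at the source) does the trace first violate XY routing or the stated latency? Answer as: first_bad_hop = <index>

  1: Δx=+1 Δy=+0 Δt=5 [ok]
  2: Δx=+1 Δy=+0 Δt=5 [ok]
  3: Δx=+0 Δy=-1 Δt=5 [BAD: Y-move but x=2≠3]

first_bad_hop = 3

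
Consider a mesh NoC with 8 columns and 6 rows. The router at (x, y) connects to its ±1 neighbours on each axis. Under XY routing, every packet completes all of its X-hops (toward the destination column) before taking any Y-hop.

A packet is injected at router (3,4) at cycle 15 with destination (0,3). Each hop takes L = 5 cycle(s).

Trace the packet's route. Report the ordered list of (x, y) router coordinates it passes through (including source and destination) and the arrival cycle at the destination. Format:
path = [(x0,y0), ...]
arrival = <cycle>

  0. router=(3,4) cycle=15 (inject)
  1. router=(2,4) cycle=20 dir=W
  2. router=(1,4) cycle=25 dir=W
  3. router=(0,4) cycle=30 dir=W
  4. router=(0,3) cycle=35 dir=S

path = [(3,4), (2,4), (1,4), (0,4), (0,3)]
arrival = 35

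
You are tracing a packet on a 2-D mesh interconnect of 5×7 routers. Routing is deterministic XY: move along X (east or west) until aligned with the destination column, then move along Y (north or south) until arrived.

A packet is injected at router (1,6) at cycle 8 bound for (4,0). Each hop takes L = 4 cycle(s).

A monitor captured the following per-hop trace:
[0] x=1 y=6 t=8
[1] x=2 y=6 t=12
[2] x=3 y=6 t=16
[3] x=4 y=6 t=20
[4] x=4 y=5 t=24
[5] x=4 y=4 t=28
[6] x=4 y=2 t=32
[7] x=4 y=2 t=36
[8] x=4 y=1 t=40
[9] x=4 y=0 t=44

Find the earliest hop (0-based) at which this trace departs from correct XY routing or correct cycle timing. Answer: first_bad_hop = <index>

first_bad_hop = 6

check 1→ d=(1,0) cyc+4: ok
check 2→ d=(1,0) cyc+4: ok
check 3→ d=(1,0) cyc+4: ok
check 4→ d=(0,-1) cyc+4: ok
check 5→ d=(0,-1) cyc+4: ok
check 6→ d=(0,-2) cyc+4: BAD: non-unit step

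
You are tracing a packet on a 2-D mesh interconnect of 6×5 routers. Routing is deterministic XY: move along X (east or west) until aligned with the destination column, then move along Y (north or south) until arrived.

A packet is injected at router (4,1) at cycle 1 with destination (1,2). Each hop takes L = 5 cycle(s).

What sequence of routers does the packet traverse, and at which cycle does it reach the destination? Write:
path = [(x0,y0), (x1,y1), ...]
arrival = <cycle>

hop 0: (4,1) @ cyc 1
hop 1: (3,1) @ cyc 6  [W]
hop 2: (2,1) @ cyc 11  [W]
hop 3: (1,1) @ cyc 16  [W]
hop 4: (1,2) @ cyc 21  [N]

path = [(4,1), (3,1), (2,1), (1,1), (1,2)]
arrival = 21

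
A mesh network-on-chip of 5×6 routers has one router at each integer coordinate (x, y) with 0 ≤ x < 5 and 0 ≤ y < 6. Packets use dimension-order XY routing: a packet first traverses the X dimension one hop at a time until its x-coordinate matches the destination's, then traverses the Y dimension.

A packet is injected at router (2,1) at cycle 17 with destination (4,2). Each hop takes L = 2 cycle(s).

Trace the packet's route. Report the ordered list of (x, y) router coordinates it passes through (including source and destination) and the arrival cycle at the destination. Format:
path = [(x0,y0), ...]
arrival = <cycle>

path = [(2,1), (3,1), (4,1), (4,2)]
arrival = 23

[0] x=2 y=1 t=17
[1] x=3 y=1 t=19 →E
[2] x=4 y=1 t=21 →E
[3] x=4 y=2 t=23 →N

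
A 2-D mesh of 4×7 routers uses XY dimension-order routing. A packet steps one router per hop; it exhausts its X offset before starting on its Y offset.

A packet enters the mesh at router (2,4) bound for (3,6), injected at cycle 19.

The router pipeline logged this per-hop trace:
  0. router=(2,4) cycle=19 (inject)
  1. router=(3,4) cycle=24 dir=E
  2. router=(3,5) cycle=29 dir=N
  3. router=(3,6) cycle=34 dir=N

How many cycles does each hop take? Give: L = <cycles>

From hop 0 (19) to hop 1 (24): +5 cycles.
Per-hop latency L = Δcyc = 5.

L = 5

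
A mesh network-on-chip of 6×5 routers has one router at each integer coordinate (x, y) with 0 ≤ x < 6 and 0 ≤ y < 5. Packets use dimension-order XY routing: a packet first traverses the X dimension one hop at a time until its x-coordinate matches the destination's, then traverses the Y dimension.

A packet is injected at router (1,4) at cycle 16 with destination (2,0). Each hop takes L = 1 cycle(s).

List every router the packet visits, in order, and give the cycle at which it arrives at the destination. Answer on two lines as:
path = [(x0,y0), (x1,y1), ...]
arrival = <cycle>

hop 0: (1,4) @ cyc 16
hop 1: (2,4) @ cyc 17  [E]
hop 2: (2,3) @ cyc 18  [S]
hop 3: (2,2) @ cyc 19  [S]
hop 4: (2,1) @ cyc 20  [S]
hop 5: (2,0) @ cyc 21  [S]

path = [(1,4), (2,4), (2,3), (2,2), (2,1), (2,0)]
arrival = 21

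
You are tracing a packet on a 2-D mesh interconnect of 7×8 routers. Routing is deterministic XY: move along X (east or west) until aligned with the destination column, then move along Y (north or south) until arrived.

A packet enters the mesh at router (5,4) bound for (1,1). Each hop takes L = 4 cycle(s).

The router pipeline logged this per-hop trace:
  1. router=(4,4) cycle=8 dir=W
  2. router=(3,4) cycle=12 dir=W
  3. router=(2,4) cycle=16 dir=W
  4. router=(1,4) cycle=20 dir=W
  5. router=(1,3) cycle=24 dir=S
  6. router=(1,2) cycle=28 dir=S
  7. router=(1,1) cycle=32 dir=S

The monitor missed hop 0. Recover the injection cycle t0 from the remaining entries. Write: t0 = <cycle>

At hop 1 the cycle is 8; in general cyc_k = t0 + kL.
t0 = cyc[1] − L = 8 − 4 = 4.

t0 = 4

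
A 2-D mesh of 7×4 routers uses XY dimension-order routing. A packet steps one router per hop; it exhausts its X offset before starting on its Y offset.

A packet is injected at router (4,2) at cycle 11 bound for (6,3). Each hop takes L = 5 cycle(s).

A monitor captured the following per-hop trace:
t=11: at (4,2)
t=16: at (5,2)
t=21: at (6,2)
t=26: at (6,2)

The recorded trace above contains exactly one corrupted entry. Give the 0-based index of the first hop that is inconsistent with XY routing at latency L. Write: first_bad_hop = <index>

  1: Δx=+1 Δy=+0 Δt=5 [ok]
  2: Δx=+1 Δy=+0 Δt=5 [ok]
  3: Δx=+0 Δy=+0 Δt=5 [BAD: non-unit step]

first_bad_hop = 3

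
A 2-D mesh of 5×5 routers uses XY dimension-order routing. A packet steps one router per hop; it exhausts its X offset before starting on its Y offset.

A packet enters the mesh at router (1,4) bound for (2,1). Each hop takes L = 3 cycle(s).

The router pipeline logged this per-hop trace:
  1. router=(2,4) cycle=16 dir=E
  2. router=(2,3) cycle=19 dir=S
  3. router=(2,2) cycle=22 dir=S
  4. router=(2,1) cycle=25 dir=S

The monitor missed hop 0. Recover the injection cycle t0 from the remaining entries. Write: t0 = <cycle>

At hop 1 the cycle is 16; in general cyc_k = t0 + kL.
So t0 = 16 − 1·3 = 13.

t0 = 13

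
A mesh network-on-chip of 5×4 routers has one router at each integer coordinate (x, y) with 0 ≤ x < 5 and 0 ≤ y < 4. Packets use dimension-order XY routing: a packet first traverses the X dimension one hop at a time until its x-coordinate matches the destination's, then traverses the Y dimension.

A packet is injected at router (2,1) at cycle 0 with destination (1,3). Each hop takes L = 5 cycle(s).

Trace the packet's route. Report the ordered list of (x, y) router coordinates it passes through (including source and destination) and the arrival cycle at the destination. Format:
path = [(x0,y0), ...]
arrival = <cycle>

hop 0: (2,1) @ cyc 0
hop 1: (1,1) @ cyc 5  [W]
hop 2: (1,2) @ cyc 10  [N]
hop 3: (1,3) @ cyc 15  [N]

path = [(2,1), (1,1), (1,2), (1,3)]
arrival = 15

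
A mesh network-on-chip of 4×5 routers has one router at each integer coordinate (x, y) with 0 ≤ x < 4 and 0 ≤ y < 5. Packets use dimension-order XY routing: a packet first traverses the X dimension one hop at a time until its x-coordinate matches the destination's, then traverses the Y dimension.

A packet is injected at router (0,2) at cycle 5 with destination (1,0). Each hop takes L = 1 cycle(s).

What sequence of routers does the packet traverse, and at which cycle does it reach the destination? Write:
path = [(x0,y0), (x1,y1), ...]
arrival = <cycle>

src (0,2)  cyc=5
E→(1,2)  cyc=6
S→(1,1)  cyc=7
S→(1,0)  cyc=8

path = [(0,2), (1,2), (1,1), (1,0)]
arrival = 8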